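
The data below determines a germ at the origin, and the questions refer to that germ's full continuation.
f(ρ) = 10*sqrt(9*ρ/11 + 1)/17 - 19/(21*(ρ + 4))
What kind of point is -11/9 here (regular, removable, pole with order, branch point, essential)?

The term (10/17)*sqrt(1 - ρ/(-11/9)) has argument 1 - -11/9/(-11/9) = 0 at -11/9: a square-root (algebraic, two-sheeted) branch point; the remaining terms are analytic or single-valued there.

The point is an algebraic (square-root) branch point.


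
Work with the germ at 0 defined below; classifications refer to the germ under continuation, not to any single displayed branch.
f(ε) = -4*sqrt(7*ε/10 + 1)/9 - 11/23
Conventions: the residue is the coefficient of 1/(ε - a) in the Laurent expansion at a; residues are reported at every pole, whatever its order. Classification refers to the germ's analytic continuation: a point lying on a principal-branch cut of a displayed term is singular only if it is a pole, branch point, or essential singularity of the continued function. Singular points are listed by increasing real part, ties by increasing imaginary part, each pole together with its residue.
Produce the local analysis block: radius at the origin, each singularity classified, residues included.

Branch term (-4/9)*sqrt(1 - ε/(-10/7)): its argument vanishes at ε = -10/7, a square-root branch point, modulus 10/7.
The radius of convergence is the smallest modulus among the singular points: 10/7.

Radius of convergence at 0: 10/7.
At -10/7: an algebraic (square-root) branch point.


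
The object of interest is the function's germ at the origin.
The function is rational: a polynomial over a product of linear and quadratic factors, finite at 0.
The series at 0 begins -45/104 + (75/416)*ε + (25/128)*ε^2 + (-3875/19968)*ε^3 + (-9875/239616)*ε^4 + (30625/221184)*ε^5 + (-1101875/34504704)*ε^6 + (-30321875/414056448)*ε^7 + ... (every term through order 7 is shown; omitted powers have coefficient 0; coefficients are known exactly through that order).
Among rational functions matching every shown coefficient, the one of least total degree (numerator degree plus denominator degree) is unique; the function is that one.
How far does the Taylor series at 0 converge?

No rational of total degree below 2 reproduces all 8 coefficients; solving the [0/2] Pade equations on them gives f(ε) = -9/(13*(ε**2 + 2*ε/3 + 8/5)), whose expansion matches every shown term.
Denominator factor (ε**2 + 2*ε/3 + 8/5): discriminant -268/45, complex-conjugate roots (-1/3) + ((1/15)*sqrt(335))*i and (-1/3) - ((1/15)*sqrt(335))*i; poles of order 1, moduli (2/5)*sqrt(10) and (2/5)*sqrt(10).
The radius of convergence is the smallest modulus among the singular points: (2/5)*sqrt(10).

The radius of convergence is (2/5)*sqrt(10).


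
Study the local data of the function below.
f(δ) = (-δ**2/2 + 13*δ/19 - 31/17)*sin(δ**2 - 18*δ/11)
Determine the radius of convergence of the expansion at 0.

The radius of convergence is infinite.

The factor sin(δ**2 - 18*δ/11) is entire and contributes no finite singular point.
The polynomial part has no poles.
No finite singular points: the Taylor series at 0 converges everywhere.


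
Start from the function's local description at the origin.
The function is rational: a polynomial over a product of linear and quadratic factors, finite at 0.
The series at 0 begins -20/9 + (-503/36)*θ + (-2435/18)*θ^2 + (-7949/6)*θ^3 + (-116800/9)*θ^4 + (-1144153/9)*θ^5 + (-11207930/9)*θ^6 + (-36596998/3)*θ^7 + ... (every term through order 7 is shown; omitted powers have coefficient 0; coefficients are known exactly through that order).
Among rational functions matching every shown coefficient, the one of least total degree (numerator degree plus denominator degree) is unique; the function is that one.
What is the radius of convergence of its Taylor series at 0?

No rational of total degree below 3 reproduces all 8 coefficients; solving the [1/2] Pade equations on them gives f(θ) = (33*θ/8 - 10/9)/(θ**2 - 5*θ + 1/2), whose expansion matches every shown term.
Denominator factor (θ**2 - 5*θ + 1/2): discriminant 23, real irrational roots 5/2 + (1/2)*sqrt(23) and 5/2 - (1/2)*sqrt(23); poles of order 1, moduli 5/2 + (1/2)*sqrt(23) and 5/2 - (1/2)*sqrt(23).
The radius of convergence is the smallest modulus among the singular points: 5/2 - (1/2)*sqrt(23).

The radius of convergence is 5/2 - (1/2)*sqrt(23).


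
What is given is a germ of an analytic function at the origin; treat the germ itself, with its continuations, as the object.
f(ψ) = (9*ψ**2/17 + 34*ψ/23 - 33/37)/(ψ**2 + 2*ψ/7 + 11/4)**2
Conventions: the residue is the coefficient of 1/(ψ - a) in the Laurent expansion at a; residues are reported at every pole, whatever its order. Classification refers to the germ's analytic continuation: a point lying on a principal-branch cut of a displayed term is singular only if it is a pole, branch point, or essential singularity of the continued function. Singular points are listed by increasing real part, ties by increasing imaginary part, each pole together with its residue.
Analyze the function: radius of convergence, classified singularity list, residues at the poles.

Radius of convergence at 0: (1/2)*sqrt(11).
At (-1/7) - ((1/14)*sqrt(535))*i: a pole of order 2; residue ((1400567/1656326830)*sqrt(535))*i.
At (-1/7) + ((1/14)*sqrt(535))*i: a pole of order 2; residue -((1400567/1656326830)*sqrt(535))*i.


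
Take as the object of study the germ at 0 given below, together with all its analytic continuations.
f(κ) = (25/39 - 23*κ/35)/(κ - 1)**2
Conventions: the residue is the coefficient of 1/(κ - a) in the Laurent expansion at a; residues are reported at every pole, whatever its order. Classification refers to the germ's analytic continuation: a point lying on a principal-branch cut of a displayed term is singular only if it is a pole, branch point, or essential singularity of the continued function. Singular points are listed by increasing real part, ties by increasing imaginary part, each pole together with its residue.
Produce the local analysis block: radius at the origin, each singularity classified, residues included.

Radius of convergence at 0: 1.
At 1: a pole of order 2; residue -23/35.

Denominator factor (κ - 1)^2: pole of order 2 at 1, modulus 1.
The radius of convergence is the smallest modulus among the singular points: 1.
At the order-2 pole 1 set g(κ) = (κ - (1))^2*f(κ) = 25/39 - 23*κ/35.
Order-2 pole: residue = g'(a); g'(1) = -23/35, so the residue is -23/35.


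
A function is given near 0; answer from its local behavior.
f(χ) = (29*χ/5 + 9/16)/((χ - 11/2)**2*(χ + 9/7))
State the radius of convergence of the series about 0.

Denominator factor (χ - 11/2)^2: pole of order 2 at 11/2, modulus 11/2.
Denominator factor (χ + 9/7): pole of order 1 at -9/7, modulus 9/7.
The radius of convergence is the smallest modulus among the singular points: 9/7.

The radius of convergence is 9/7.


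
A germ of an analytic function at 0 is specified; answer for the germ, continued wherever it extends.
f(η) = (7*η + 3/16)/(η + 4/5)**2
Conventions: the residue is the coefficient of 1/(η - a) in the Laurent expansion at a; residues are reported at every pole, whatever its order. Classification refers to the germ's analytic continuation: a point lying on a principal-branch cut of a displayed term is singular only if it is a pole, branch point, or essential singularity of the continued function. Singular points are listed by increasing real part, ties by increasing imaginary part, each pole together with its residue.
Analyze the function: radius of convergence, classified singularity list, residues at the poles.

Radius of convergence at 0: 4/5.
At -4/5: a pole of order 2; residue 7.

Denominator factor (η + 4/5)^2: pole of order 2 at -4/5, modulus 4/5.
The radius of convergence is the smallest modulus among the singular points: 4/5.
At the order-2 pole -4/5 set g(η) = (η - (-4/5))^2*f(η) = 7*η + 3/16.
Order-2 pole: residue = g'(a); g'(-4/5) = 7, so the residue is 7.


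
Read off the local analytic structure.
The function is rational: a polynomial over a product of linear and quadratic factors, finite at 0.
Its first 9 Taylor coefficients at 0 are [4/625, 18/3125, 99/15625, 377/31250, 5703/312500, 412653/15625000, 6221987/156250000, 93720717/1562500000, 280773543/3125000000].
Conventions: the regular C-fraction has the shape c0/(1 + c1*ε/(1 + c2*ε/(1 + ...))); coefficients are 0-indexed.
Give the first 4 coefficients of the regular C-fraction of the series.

The regular C-fraction coefficients are [4/625, -9/10, -1/5, -199/45].

Taylor coefficients (read off): a_0 = 4/625, a_1 = 18/3125, a_2 = 99/15625, a_3 = 377/31250.
c0 = a_0 = 4/625. Peel one level at a time: if S = 1 + c*ε/S' with S'(0) = 1, then c is the ε-coefficient of S and S' = c*ε/(S - 1).
S_1 = c0/f = 1 + (-9/10)*ε + (-9/50)*ε^2 + ...; c1 = -9/10.
S_2 = c1*ε/(S_1 - 1) = 1 + (-1/5)*ε + (-199/225)*ε^2 + ...; c2 = -1/5.
S_3 = c2*ε/(S_2 - 1) = 1 + (-199/45)*ε + ...; c3 = -199/45.


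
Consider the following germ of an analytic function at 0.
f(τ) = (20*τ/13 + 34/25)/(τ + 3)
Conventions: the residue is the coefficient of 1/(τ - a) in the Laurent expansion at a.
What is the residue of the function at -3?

The residue is -1058/325.

At the order-1 pole -3 set g(τ) = (τ - (-3))*f(τ) = 20*τ/13 + 34/25.
Simple pole: residue = g(a) at a = -3, which is -1058/325.


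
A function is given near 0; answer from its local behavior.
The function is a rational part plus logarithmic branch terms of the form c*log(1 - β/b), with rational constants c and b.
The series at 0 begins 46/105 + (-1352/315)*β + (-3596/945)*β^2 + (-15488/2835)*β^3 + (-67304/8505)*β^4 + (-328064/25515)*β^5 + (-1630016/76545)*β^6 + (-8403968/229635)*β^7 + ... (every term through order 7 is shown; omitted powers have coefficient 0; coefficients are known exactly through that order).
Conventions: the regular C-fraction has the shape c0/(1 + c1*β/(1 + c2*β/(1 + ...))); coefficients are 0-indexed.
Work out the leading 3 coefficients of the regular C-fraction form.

Taylor coefficients (read off): a_0 = 46/105, a_1 = -1352/315, a_2 = -3596/945.
c0 = a_0 = 46/105. Peel one level at a time: if S = 1 + c*β/S' with S'(0) = 1, then c is the β-coefficient of S and S' = c*β/(S - 1).
S_1 = c0/f = 1 + (676/69)*β + (55370/529)*β^2 + ...; c1 = 676/69.
S_2 = c1*β/(S_1 - 1) = 1 + (-83055/7774)*β + ...; c2 = -83055/7774.

The regular C-fraction coefficients are [46/105, 676/69, -83055/7774].


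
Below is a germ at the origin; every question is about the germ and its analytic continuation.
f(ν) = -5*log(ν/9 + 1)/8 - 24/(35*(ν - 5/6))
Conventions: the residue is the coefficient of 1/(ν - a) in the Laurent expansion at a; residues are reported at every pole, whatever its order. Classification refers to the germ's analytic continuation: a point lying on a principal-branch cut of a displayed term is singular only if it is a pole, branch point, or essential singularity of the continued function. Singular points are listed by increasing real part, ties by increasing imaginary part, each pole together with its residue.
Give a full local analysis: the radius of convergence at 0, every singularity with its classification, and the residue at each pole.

Radius of convergence at 0: 5/6.
At -9: a logarithmic branch point.
At 5/6: a pole of order 1; residue -24/35.

Denominator factor (ν - 5/6): pole of order 1 at 5/6, modulus 5/6.
Branch term (-5/8)*log(1 - ν/(-9)): its argument vanishes at ν = -9, a logarithmic branch point, modulus 9.
The radius of convergence is the smallest modulus among the singular points: 5/6.
The branch term is analytic at 5/6 and contributes nothing to the residue; only the rational part matters.
At the order-1 pole 5/6 set g(ν) = (ν - (5/6))*(rational part) = -24/35.
Simple pole: residue = g(a) at a = 5/6, which is -24/35.
List the singular points by increasing real part (a conjugate pair: the negative imaginary part first).


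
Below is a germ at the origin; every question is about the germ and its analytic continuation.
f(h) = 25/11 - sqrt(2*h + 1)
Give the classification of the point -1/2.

The point is an algebraic (square-root) branch point.

The term (-1)*sqrt(1 - h/(-1/2)) has argument 1 - -1/2/(-1/2) = 0 at -1/2: a square-root (algebraic, two-sheeted) branch point; the remaining terms are analytic or single-valued there.


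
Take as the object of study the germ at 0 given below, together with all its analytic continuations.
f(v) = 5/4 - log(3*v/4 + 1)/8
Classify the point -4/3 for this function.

The term (-1/8)*log(1 - v/(-4/3)) has argument 1 - -4/3/(-4/3) = 0 at -4/3: a logarithmic (infinitely-sheeted) branch point; the remaining terms are analytic or single-valued there.

The point is a logarithmic branch point.


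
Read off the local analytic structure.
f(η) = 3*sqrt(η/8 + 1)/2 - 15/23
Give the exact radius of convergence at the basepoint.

The radius of convergence is 8.

Branch term (3/2)*sqrt(1 - η/(-8)): its argument vanishes at η = -8, a square-root branch point, modulus 8.
The radius of convergence is the smallest modulus among the singular points: 8.


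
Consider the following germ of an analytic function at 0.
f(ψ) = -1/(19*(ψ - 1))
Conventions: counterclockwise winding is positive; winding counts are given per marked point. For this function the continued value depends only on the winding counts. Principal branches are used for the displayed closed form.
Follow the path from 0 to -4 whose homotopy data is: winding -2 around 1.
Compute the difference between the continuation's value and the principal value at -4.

Continued minus principal equals 0.

The function is rational, hence single-valued: continuing it around any pole returns the same value, so the difference is 0.


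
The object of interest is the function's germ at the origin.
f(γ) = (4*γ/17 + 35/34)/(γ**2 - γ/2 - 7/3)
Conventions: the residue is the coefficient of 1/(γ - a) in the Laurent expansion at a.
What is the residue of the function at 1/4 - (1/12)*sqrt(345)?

The residue is 2/17 - (37/1955)*sqrt(345).

The factor γ**2 - γ/2 - 7/3 splits as (γ - a)(γ - a') with a = 1/4 - (1/12)*sqrt(345), a' = 1/4 + (1/12)*sqrt(345). At the order-1 pole a set g(γ) = (γ - a)*f(γ) = [4*γ/17 + 35/34] / (γ - a').
Simple pole: residue = g(a) at a = 1/4 - (1/12)*sqrt(345), which is 2/17 - (37/1955)*sqrt(345).


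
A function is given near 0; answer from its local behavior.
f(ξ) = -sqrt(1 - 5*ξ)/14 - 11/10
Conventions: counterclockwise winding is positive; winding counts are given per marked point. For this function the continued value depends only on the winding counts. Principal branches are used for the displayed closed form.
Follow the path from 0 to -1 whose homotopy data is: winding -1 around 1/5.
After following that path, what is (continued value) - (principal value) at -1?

The rational part is single-valued and drops out of the difference; each branch term changes only by its own monodromy.
(-1/14)*sqrt(1 - ξ/(1/5)): winding -1 is odd, the square root flips sign, contributing -2*(-1/14)*sqrt(1 - (-1)/(1/5)) = -2*(-1/14)*sqrt(6) = (1/7)*sqrt(6).
Summing the contributions at ξ = -1 gives (1/7)*sqrt(6).

Continued minus principal equals (1/7)*sqrt(6).


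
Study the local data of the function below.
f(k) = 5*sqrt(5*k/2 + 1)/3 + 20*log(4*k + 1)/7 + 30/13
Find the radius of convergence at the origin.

The radius of convergence is 1/4.

Branch term (20/7)*log(1 - k/(-1/4)): its argument vanishes at k = -1/4, a logarithmic branch point, modulus 1/4.
Branch term (5/3)*sqrt(1 - k/(-2/5)): its argument vanishes at k = -2/5, a square-root branch point, modulus 2/5.
The radius of convergence is the smallest modulus among the singular points: 1/4.


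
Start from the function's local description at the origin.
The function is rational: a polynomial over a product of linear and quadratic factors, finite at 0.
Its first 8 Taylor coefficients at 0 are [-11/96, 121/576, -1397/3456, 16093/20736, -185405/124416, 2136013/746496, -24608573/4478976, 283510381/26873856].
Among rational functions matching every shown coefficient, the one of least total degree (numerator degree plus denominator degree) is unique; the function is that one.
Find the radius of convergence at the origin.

The radius of convergence is -11/2 + (1/2)*sqrt(145).

No rational of total degree below 2 reproduces all 8 coefficients; solving the [0/2] Pade equations on them gives f(λ) = 11/(16*(λ**2 - 11*λ - 6)), whose expansion matches every shown term.
Denominator factor (λ**2 - 11*λ - 6): discriminant 145, real irrational roots 11/2 + (1/2)*sqrt(145) and 11/2 - (1/2)*sqrt(145); poles of order 1, moduli 11/2 + (1/2)*sqrt(145) and -11/2 + (1/2)*sqrt(145).
The radius of convergence is the smallest modulus among the singular points: -11/2 + (1/2)*sqrt(145).


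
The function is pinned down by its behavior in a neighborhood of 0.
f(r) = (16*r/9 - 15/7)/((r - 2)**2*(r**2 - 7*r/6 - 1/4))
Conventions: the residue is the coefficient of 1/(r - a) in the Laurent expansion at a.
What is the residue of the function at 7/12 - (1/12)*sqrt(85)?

The residue is 44/119 - (36/10115)*sqrt(85).

The factor r**2 - 7*r/6 - 1/4 splits as (r - a)(r - a') with a = 7/12 - (1/12)*sqrt(85), a' = 7/12 + (1/12)*sqrt(85). At the order-1 pole a set g(r) = (r - a)*f(r) = [(16*r/9 - 15/7)/(r - 2)**2] / (r - a').
Simple pole: residue = g(a) at a = 7/12 - (1/12)*sqrt(85), which is 44/119 - (36/10115)*sqrt(85).


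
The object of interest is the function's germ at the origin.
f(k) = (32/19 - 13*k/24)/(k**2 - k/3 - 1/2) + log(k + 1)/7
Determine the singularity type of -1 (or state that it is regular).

The term (1/7)*log(1 - k/(-1)) has argument 1 - -1/(-1) = 0 at -1: a logarithmic (infinitely-sheeted) branch point; the remaining terms are analytic or single-valued there.

The point is a logarithmic branch point.


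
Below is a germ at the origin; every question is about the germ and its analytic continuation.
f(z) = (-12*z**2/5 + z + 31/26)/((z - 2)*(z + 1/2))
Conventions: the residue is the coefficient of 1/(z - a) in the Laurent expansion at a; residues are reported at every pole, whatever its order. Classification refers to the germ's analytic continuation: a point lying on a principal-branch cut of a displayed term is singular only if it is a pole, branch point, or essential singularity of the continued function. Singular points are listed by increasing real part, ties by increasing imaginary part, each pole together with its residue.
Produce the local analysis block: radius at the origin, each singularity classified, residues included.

Radius of convergence at 0: 1/2.
At -1/2: a pole of order 1; residue -12/325.
At 2: a pole of order 1; residue -833/325.

Denominator factor (z - 2): pole of order 1 at 2, modulus 2.
Denominator factor (z + 1/2): pole of order 1 at -1/2, modulus 1/2.
The radius of convergence is the smallest modulus among the singular points: 1/2.
At the order-1 pole -1/2 set g(z) = (z - (-1/2))*f(z) = (-12*z**2/5 + z + 31/26)/(z - 2).
Simple pole: residue = g(a) at a = -1/2, which is -12/325.
At the order-1 pole 2 set g(z) = (z - (2))*f(z) = (-12*z**2/5 + z + 31/26)/(z + 1/2).
Simple pole: residue = g(a) at a = 2, which is -833/325.
List the singular points by increasing real part (a conjugate pair: the negative imaginary part first).


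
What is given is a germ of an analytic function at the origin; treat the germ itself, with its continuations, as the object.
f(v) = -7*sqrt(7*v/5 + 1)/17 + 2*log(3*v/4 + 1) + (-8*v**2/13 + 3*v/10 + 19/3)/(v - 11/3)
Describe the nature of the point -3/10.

The point is a regular point.

Denominator factors: v - 11/3 = -119/30 at v = -3/10 — none vanishes.
Branch term sqrt(1 - v/(-5/7)): argument at -3/10 is 29/50, nonzero, so -3/10 is not its branch point (a point on a principal cut is still regular for the continued germ).
Branch term log(1 - v/(-4/3)): argument at -3/10 is 31/40, nonzero, so -3/10 is not its branch point (a point on a principal cut is still regular for the continued germ).
So the germ continues analytically to -3/10.


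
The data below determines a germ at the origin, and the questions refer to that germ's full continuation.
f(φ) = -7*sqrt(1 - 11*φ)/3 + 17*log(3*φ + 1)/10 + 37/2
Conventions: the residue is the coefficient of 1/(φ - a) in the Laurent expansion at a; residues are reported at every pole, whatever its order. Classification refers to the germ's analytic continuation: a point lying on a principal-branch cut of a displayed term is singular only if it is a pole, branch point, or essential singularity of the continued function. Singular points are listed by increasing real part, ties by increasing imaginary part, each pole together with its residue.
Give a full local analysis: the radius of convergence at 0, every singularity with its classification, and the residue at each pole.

Radius of convergence at 0: 1/11.
At -1/3: a logarithmic branch point.
At 1/11: an algebraic (square-root) branch point.

Branch term (-7/3)*sqrt(1 - φ/(1/11)): its argument vanishes at φ = 1/11, a square-root branch point, modulus 1/11.
Branch term (17/10)*log(1 - φ/(-1/3)): its argument vanishes at φ = -1/3, a logarithmic branch point, modulus 1/3.
The radius of convergence is the smallest modulus among the singular points: 1/11.
List the singular points by increasing real part (a conjugate pair: the negative imaginary part first).


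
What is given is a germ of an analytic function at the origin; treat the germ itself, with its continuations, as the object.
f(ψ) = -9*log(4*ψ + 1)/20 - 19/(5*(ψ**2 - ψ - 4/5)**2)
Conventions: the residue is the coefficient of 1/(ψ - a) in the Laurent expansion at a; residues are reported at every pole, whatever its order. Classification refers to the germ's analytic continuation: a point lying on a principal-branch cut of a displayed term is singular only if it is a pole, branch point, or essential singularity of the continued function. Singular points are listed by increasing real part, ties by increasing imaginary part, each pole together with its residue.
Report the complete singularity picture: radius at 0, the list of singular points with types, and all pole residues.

Radius of convergence at 0: 1/4.
At 1/2 - (1/10)*sqrt(105): a pole of order 2; residue -(38/441)*sqrt(105).
At -1/4: a logarithmic branch point.
At 1/2 + (1/10)*sqrt(105): a pole of order 2; residue (38/441)*sqrt(105).


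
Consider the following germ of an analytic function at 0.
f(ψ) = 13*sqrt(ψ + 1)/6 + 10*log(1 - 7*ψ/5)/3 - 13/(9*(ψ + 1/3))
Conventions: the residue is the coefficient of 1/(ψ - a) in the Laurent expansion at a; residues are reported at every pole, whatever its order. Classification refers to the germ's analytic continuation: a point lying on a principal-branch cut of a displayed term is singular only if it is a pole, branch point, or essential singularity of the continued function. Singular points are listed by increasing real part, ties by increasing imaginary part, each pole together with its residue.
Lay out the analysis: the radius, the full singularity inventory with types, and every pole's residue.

Radius of convergence at 0: 1/3.
At -1: an algebraic (square-root) branch point.
At -1/3: a pole of order 1; residue -13/9.
At 5/7: a logarithmic branch point.

Denominator factor (ψ + 1/3): pole of order 1 at -1/3, modulus 1/3.
Branch term (10/3)*log(1 - ψ/(5/7)): its argument vanishes at ψ = 5/7, a logarithmic branch point, modulus 5/7.
Branch term (13/6)*sqrt(1 - ψ/(-1)): its argument vanishes at ψ = -1, a square-root branch point, modulus 1.
The radius of convergence is the smallest modulus among the singular points: 1/3.
The branch terms are analytic at -1/3 and contribute nothing to the residue; only the rational part matters.
At the order-1 pole -1/3 set g(ψ) = (ψ - (-1/3))*(rational part) = -13/9.
Simple pole: residue = g(a) at a = -1/3, which is -13/9.
List the singular points by increasing real part (a conjugate pair: the negative imaginary part first).


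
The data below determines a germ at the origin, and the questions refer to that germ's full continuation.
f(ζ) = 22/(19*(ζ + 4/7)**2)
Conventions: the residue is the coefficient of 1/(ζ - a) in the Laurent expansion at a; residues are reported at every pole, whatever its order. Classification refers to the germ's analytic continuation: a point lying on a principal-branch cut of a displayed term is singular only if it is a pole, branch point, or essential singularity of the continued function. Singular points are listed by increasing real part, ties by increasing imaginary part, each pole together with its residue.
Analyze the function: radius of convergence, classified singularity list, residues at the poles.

Radius of convergence at 0: 4/7.
At -4/7: a pole of order 2; residue 0.

Denominator factor (ζ + 4/7)^2: pole of order 2 at -4/7, modulus 4/7.
The radius of convergence is the smallest modulus among the singular points: 4/7.
At the order-2 pole -4/7 set g(ζ) = (ζ - (-4/7))^2*f(ζ) = 22/19.
Order-2 pole: residue = g'(a); g'(-4/7) = 0, so the residue is 0.


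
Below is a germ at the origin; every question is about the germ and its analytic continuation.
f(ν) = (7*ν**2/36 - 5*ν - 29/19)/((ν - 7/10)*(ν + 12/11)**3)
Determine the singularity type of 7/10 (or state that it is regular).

The denominator factor ν - 7/10 vanishes at 7/10 and appears to the power 1; the numerator there equals -337283/68400, nonzero, and no other factor vanishes.
Hence a pole whose order is the multiplicity, 1.

The point is a pole of order 1.


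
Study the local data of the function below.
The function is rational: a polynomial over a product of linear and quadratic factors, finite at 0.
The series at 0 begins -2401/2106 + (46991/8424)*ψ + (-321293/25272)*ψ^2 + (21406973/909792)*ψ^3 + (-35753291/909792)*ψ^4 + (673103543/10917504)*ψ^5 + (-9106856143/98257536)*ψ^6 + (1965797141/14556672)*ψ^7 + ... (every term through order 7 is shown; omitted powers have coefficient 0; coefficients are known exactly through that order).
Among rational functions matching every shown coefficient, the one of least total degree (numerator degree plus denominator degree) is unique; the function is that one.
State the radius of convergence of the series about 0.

No rational of total degree below 5 reproduces all 8 coefficients; solving the [2/3] Pade equations on them gives f(ψ) = (19*ψ**2/14 + ψ - 28/39)/(ψ + 6/7)**3, whose expansion matches every shown term.
Denominator factor (ψ + 6/7)^3: pole of order 3 at -6/7, modulus 6/7.
The radius of convergence is the smallest modulus among the singular points: 6/7.

The radius of convergence is 6/7.


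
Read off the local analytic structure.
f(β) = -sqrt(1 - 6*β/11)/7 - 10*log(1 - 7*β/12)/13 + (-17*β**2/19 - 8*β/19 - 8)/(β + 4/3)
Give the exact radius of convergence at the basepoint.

Denominator factor (β + 4/3): pole of order 1 at -4/3, modulus 4/3.
Branch term (-1/7)*sqrt(1 - β/(11/6)): its argument vanishes at β = 11/6, a square-root branch point, modulus 11/6.
Branch term (-10/13)*log(1 - β/(12/7)): its argument vanishes at β = 12/7, a logarithmic branch point, modulus 12/7.
The radius of convergence is the smallest modulus among the singular points: 4/3.

The radius of convergence is 4/3.


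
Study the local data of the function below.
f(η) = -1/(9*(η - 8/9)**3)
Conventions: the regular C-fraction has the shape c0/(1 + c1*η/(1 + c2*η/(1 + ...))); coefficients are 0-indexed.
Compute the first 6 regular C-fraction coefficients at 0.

The regular C-fraction coefficients are [81/512, -27/8, 9/8, -3/4, 3/16, -9/16].

Taylor coefficients (expand at 0): a_0 = 81/512, a_1 = 2187/4096, a_2 = 19683/16384, a_3 = 295245/131072, a_4 = 7971615/2097152, a_5 = 100442349/16777216.
c0 = a_0 = 81/512. Peel one level at a time: if S = 1 + c*η/S' with S'(0) = 1, then c is the η-coefficient of S and S' = c*η/(S - 1).
S_1 = c0/f = 1 + (-27/8)*η + (243/64)*η^2 + ...; c1 = -27/8.
S_2 = c1*η/(S_1 - 1) = 1 + (9/8)*η + (27/32)*η^2 + ...; c2 = 9/8.
S_3 = c2*η/(S_2 - 1) = 1 + (-3/4)*η + (9/64)*η^2 + ...; c3 = -3/4.
S_4 = c3*η/(S_3 - 1) = 1 + (3/16)*η + (27/256)*η^2 + ...; c4 = 3/16.
S_5 = c4*η/(S_4 - 1) = 1 + (-9/16)*η + ...; c5 = -9/16.


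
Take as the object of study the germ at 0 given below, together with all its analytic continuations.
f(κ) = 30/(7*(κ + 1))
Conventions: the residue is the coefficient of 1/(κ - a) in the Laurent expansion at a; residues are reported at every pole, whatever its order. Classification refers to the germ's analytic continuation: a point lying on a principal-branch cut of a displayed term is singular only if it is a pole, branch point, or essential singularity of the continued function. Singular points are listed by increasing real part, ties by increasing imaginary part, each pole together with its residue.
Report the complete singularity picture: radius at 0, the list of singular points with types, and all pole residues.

Denominator factor (κ + 1): pole of order 1 at -1, modulus 1.
The radius of convergence is the smallest modulus among the singular points: 1.
At the order-1 pole -1 set g(κ) = (κ - (-1))*f(κ) = 30/7.
Simple pole: residue = g(a) at a = -1, which is 30/7.

Radius of convergence at 0: 1.
At -1: a pole of order 1; residue 30/7.


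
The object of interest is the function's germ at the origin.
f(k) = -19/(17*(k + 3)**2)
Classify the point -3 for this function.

The point is a pole of order 2.

The denominator factor k + 3 vanishes at -3 and appears to the power 2; the numerator there equals -19/17, nonzero, and no other factor vanishes.
Hence a pole whose order is the multiplicity, 2.


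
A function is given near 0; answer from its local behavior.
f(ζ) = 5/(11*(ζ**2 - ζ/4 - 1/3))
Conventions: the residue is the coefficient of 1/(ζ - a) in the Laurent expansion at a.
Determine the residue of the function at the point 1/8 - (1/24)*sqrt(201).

The factor ζ**2 - ζ/4 - 1/3 splits as (ζ - a)(ζ - a') with a = 1/8 - (1/24)*sqrt(201), a' = 1/8 + (1/24)*sqrt(201). At the order-1 pole a set g(ζ) = (ζ - a)*f(ζ) = [5/11] / (ζ - a').
Simple pole: residue = g(a) at a = 1/8 - (1/24)*sqrt(201), which is -(20/737)*sqrt(201).

The residue is -(20/737)*sqrt(201).


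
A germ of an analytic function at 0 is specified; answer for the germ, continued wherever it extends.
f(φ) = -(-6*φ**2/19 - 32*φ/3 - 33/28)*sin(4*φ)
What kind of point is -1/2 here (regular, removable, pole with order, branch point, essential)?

The point is a regular point.

There is no denominator, hence no pole anywhere.
The factor -sin(4*φ) is entire.
So the germ continues analytically to -1/2.


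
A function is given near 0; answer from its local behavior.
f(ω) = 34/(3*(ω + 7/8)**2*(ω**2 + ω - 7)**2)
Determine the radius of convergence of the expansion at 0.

Denominator factor (ω**2 + ω - 7)^2: discriminant 29, real irrational roots -1/2 + (1/2)*sqrt(29) and -1/2 - (1/2)*sqrt(29); poles of order 2, moduli -1/2 + (1/2)*sqrt(29) and 1/2 + (1/2)*sqrt(29).
Denominator factor (ω + 7/8)^2: pole of order 2 at -7/8, modulus 7/8.
The radius of convergence is the smallest modulus among the singular points: 7/8.

The radius of convergence is 7/8.


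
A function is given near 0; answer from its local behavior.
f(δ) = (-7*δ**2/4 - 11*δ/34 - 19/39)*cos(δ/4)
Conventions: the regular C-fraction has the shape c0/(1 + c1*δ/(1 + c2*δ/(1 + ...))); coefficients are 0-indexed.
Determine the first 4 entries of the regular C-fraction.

Taylor coefficients (expand at 0): a_0 = -19/39, a_1 = -11/34, a_2 = -2165/1248, a_3 = 11/1088.
c0 = a_0 = -19/39. Peel one level at a time: if S = 1 + c*δ/S' with S'(0) = 1, then c is the δ-coefficient of S and S' = c*δ/(S - 1).
S_1 = c0/f = 1 + (-429/646)*δ + (-10415687/3338528)*δ^2 + ...; c1 = -429/646.
S_2 = c1*δ/(S_1 - 1) = 1 + (-10415687/2217072)*δ + (1356080353/47114496)*δ^2 + ...; c2 = -10415687/2217072.
S_3 = c2*δ/(S_2 - 1) = 1 + (438013954019/71493275568)*δ + ...; c3 = 438013954019/71493275568.

The regular C-fraction coefficients are [-19/39, -429/646, -10415687/2217072, 438013954019/71493275568].


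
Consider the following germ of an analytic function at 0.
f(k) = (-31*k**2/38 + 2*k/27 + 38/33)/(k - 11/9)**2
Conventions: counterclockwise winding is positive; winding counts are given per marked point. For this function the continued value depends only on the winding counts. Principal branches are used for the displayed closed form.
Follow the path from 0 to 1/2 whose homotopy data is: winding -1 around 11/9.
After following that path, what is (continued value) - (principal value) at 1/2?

Continued minus principal equals 0.

The function is rational, hence single-valued: continuing it around any pole returns the same value, so the difference is 0.


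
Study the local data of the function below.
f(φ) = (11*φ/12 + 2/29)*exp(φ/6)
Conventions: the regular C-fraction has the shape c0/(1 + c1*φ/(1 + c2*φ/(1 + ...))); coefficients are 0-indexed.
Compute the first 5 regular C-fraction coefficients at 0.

Taylor coefficients (expand at 0): a_0 = 2/29, a_1 = 323/348, a_2 = 107/696, a_3 = 961/75168, a_4 = 5/7047.
c0 = a_0 = 2/29. Peel one level at a time: if S = 1 + c*φ/S' with S'(0) = 1, then c is the φ-coefficient of S and S' = c*φ/(S - 1).
S_1 = c0/f = 1 + (-323/24)*φ + (103045/576)*φ^2 + ...; c1 = -323/24.
S_2 = c1*φ/(S_1 - 1) = 1 + (103045/7752)*φ + (307843/22535064)*φ^2 + ...; c2 = 103045/7752.
S_3 = c2*φ/(S_2 - 1) = 1 + (-307843/299551815)*φ + (49152481/860080034025)*φ^2 + ...; c3 = -307843/299551815.
S_4 = c3*φ/(S_3 - 1) = 1 + (15876251363/285495137415)*φ + ...; c4 = 15876251363/285495137415.

The regular C-fraction coefficients are [2/29, -323/24, 103045/7752, -307843/299551815, 15876251363/285495137415].


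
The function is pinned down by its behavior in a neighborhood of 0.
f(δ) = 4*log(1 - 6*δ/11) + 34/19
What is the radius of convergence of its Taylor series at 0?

The radius of convergence is 11/6.

Branch term (4)*log(1 - δ/(11/6)): its argument vanishes at δ = 11/6, a logarithmic branch point, modulus 11/6.
The radius of convergence is the smallest modulus among the singular points: 11/6.


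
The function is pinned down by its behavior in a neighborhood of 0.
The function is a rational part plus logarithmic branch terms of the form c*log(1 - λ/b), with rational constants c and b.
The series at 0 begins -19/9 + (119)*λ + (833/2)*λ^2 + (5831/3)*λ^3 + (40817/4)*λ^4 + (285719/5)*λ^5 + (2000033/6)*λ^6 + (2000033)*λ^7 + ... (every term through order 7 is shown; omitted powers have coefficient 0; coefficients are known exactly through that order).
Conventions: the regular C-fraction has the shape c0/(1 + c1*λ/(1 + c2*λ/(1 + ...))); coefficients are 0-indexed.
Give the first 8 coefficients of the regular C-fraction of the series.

The regular C-fraction coefficients are [-19/9, 1071/19, -2275/38, -133/1950, -3346/975, -455/478, -609/239, -717/580].

Taylor coefficients (read off): a_0 = -19/9, a_1 = 119, a_2 = 833/2, a_3 = 5831/3, a_4 = 40817/4, a_5 = 285719/5, a_6 = 2000033/6, a_7 = 2000033.
c0 = a_0 = -19/9. Peel one level at a time: if S = 1 + c*λ/S' with S'(0) = 1, then c is the λ-coefficient of S and S' = c*λ/(S - 1).
S_1 = c0/f = 1 + (1071/19)*λ + (2436525/722)*λ^2 + ...; c1 = 1071/19.
S_2 = c1*λ/(S_1 - 1) = 1 + (-2275/38)*λ + (-49/12)*λ^2 + ...; c2 = -2275/38.
S_3 = c2*λ/(S_2 - 1) = 1 + (-133/1950)*λ + (-222509/950625)*λ^2 + ...; c3 = -133/1950.
S_4 = c3*λ/(S_3 - 1) = 1 + (-3346/975)*λ + (-49/15)*λ^2 + ...; c4 = -3346/975.
S_5 = c4*λ/(S_4 - 1) = 1 + (-455/478)*λ + (-277095/114242)*λ^2 + ...; c5 = -455/478.
S_6 = c5*λ/(S_5 - 1) = 1 + (-609/239)*λ + (-63/20)*λ^2 + ...; c6 = -609/239.
S_7 = c6*λ/(S_6 - 1) = 1 + (-717/580)*λ + ...; c7 = -717/580.


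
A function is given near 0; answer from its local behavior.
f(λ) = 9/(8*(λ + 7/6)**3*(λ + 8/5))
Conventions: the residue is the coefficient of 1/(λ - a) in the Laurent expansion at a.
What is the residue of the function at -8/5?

The residue is -30375/2197.

At the order-1 pole -8/5 set g(λ) = (λ - (-8/5))*f(λ) = 9/(8*(λ + 7/6)**3).
Simple pole: residue = g(a) at a = -8/5, which is -30375/2197.


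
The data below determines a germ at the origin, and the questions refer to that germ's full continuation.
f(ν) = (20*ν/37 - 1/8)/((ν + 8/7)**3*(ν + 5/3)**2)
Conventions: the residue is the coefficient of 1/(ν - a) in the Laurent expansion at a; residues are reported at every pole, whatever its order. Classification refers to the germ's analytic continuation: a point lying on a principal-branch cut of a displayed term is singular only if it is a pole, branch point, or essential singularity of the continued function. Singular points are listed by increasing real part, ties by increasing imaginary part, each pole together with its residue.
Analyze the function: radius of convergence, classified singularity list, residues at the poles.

Radius of convergence at 0: 8/7.
At -5/3: a pole of order 2; residue 160872831/4333736.
At -8/7: a pole of order 3; residue -160872831/4333736.

Denominator factor (ν + 5/3)^2: pole of order 2 at -5/3, modulus 5/3.
Denominator factor (ν + 8/7)^3: pole of order 3 at -8/7, modulus 8/7.
The radius of convergence is the smallest modulus among the singular points: 8/7.
At the order-2 pole -5/3 set g(ν) = (ν - (-5/3))^2*f(ν) = (20*ν/37 - 1/8)/(ν + 8/7)**3.
Order-2 pole: residue = g'(a); g'(-5/3) = 160872831/4333736, so the residue is 160872831/4333736.
At the order-3 pole -8/7 set g(ν) = (ν - (-8/7))^3*f(ν) = (20*ν/37 - 1/8)/(ν + 5/3)**2.
Order-3 pole: residue = g''(a)/2; g''(-8/7) = -160872831/2166868, so the residue is -160872831/4333736.
List the singular points by increasing real part (a conjugate pair: the negative imaginary part first).


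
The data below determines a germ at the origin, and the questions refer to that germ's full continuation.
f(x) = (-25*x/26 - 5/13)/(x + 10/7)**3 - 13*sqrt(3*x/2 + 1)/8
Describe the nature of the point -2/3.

The term (-13/8)*sqrt(1 - x/(-2/3)) has argument 1 - -2/3/(-2/3) = 0 at -2/3: a square-root (algebraic, two-sheeted) branch point; the remaining terms are analytic or single-valued there.

The point is an algebraic (square-root) branch point.


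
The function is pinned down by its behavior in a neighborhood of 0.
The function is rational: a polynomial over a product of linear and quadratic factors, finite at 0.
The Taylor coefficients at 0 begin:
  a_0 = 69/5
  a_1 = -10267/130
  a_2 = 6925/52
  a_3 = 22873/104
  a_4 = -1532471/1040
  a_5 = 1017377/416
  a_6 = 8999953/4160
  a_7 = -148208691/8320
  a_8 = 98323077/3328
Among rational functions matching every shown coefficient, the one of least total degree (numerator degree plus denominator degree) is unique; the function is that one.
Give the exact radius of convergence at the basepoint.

The radius of convergence is 1/2.

No rational of total degree below 7 reproduces all 9 coefficients; solving the [2/5] Pade equations on them gives f(ω) = (-11*ω**2/5 - 5*ω/39 + 23/40)/((ω + 2/3)*(ω**2 + ω/2 + 1/4)**2), whose expansion matches every shown term.
Denominator factor (ω**2 + ω/2 + 1/4)^2: discriminant -3/4, complex-conjugate roots (-1/4) + ((1/4)*sqrt(3))*i and (-1/4) - ((1/4)*sqrt(3))*i; poles of order 2, moduli 1/2 and 1/2.
Denominator factor (ω + 2/3): pole of order 1 at -2/3, modulus 2/3.
The radius of convergence is the smallest modulus among the singular points: 1/2.


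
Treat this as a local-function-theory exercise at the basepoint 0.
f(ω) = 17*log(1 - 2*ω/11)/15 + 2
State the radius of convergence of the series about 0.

Branch term (17/15)*log(1 - ω/(11/2)): its argument vanishes at ω = 11/2, a logarithmic branch point, modulus 11/2.
The radius of convergence is the smallest modulus among the singular points: 11/2.

The radius of convergence is 11/2.


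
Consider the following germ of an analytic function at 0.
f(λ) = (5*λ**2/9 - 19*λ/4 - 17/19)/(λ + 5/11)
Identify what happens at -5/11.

The point is a pole of order 1.

The denominator factor λ + 5/11 vanishes at -5/11 and appears to the power 1; the numerator there equals 114143/82764, nonzero, and no other factor vanishes.
Hence a pole whose order is the multiplicity, 1.
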